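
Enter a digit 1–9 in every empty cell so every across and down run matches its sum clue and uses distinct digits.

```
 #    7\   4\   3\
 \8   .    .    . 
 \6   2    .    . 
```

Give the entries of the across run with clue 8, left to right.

5, 1, 2

6 in 3 cells must be {1,2,3}; 4 in 2 cells must be {1,3}; 3 in 2 cells must be {1,2}.
R1C1 = 7 − 2 = 5 completes the 7 down.
R1C2 = 1: the only remaining digit allowed by both the 8 across and the 4 down.
R1C3 = 8 − 6 = 2 completes the 8 across.
R2C2 = 4 − 1 = 3 completes the 4 down.
R2C3 = 6 − 5 = 1 completes the 6 across.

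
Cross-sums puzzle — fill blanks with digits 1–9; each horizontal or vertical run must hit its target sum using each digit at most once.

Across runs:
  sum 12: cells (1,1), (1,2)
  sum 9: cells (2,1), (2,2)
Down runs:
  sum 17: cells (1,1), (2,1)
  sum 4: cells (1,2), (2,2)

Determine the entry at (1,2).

3

17 in 2 cells must be {8,9}; 4 in 2 cells must be {1,3}.
The 12 across and the 4 down share only 3, so (1,2) = 3.
The 9 across and the 17 down share only 8, so (2,1) = 8.
(2,2) = 9 − 8 = 1 completes the 9 across.
(1,1) = 12 − 3 = 9 completes the 12 across.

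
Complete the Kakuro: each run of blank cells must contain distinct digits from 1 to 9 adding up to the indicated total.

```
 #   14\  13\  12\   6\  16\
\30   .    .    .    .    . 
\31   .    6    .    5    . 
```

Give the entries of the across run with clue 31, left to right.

16 in 2 cells must be {7,9}.
R1C2 = 13 − 6 = 7 completes the 13 down.
R1C4 = 6 − 5 = 1 completes the 6 down.
Given what's placed, R1C5 must be 9 to fit the 30 across and 16 down.
R2C5 = 16 − 9 = 7 completes the 16 down.
Given what's placed, R2C1 must be 9 to fit the 31 across and 14 down.
R2C3 = 31 − 27 = 4 completes the 31 across.

9, 6, 4, 5, 7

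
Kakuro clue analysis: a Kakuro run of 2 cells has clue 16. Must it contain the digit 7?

The only way to make 16 from 2 distinct digits is {7,9}, which contains 7.

Yes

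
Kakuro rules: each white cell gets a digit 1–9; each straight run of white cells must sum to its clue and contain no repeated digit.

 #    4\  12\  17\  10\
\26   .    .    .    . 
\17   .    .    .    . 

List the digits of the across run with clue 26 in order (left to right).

3 9 8 6

4 in 2 cells must be {1,3}; 17 in 2 cells must be {8,9}.
Only 3 fits R1C1 under both its across sum 26 and down sum 4.
R2C1 = 4 − 3 = 1 completes the 4 down.
Nothing is forced directly, so branch on R1C2, whose candidates are 8 or 9. If R1C2 = 8: that forces R1C3 = 9, R1C4 = 6, R2C2 = 4, after which R2C3 would have to be in {3,5,7,9} for the 17 across but in {8} for the 17 down — contradiction. So R1C2 = 9.
R1C3 = 8: the only remaining digit allowed by both the 26 across and the 17 down.
R1C4 = 26 − 20 = 6 completes the 26 across.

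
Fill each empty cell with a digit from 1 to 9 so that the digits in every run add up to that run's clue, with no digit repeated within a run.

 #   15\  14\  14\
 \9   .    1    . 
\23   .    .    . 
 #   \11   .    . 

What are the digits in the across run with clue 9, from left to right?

6 1 2

23 in 3 cells must be {6,8,9}.
Given what's placed, R1C1 must be 6 to fit the 9 across and 15 down.
R1C3 = 9 − 7 = 2 completes the 9 across.
R2C1 = 15 − 6 = 9 completes the 15 down.
R2C3 = 8: the only remaining digit allowed by both the 23 across and the 14 down.
R3C3 = 14 − 10 = 4 completes the 14 down.
R2C2 = 23 − 17 = 6 completes the 23 across.
R3C2 = 11 − 4 = 7 completes the 11 across.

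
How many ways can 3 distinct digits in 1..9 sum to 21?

3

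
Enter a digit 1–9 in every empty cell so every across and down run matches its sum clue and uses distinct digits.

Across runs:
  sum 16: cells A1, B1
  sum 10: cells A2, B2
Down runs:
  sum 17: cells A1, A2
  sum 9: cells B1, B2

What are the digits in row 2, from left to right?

16 in 2 cells must be {7,9}; 17 in 2 cells must be {8,9}.
The 16 across and the 17 down share only 9, so A1 = 9.
B1 = 16 − 9 = 7 completes the 16 across.
A2 = 17 − 9 = 8 completes the 17 down.
B2 = 10 − 8 = 2 completes the 10 across.

8 2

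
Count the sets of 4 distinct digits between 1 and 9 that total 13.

4 distinct digits from 1–9 sum between 10 and 30.
Enumerating: {1,2,3,7}, {1,2,4,6}, {1,3,4,5}.

3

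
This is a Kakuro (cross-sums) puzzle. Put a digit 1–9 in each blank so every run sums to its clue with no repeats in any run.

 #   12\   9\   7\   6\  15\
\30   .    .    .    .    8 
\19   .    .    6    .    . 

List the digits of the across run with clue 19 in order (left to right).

3 2 6 1 7

R1C3 = 7 − 6 = 1 completes the 7 down.
Given what's placed, R1C4 must be 5 to fit the 30 across and 6 down.
R2C4 = 6 − 5 = 1 completes the 6 down.
R2C5 = 15 − 8 = 7 completes the 15 down.
Given what's placed, R1C2 must be 7 to fit the 30 across and 9 down.
R2C1 = 3: the only remaining digit allowed by both the 19 across and the 12 down.
R2C2 = 19 − 17 = 2 completes the 19 across.
R1C1 = 30 − 21 = 9 completes the 30 across.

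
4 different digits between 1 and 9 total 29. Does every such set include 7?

Yes

The only way to make 29 from 4 distinct digits is {5,7,8,9}, which contains 7.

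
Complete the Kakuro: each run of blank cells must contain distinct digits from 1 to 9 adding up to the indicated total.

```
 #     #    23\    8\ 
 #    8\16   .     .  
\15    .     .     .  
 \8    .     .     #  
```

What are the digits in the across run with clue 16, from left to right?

16 in 2 cells must be {7,9}; 23 in 3 cells must be {6,8,9}.
The 16 across and the 23 down share only 9, so R1C2 = 9.
R1C3 = 16 − 9 = 7 completes the 16 across.
R2C3 = 8 − 7 = 1 completes the 8 down.
R3C2 = 6: the only remaining digit allowed by both the 8 across and the 23 down.
R2C2 = 23 − 15 = 8 completes the 23 down.
R3C1 = 8 − 6 = 2 completes the 8 across.
R2C1 = 15 − 9 = 6 completes the 15 across.

9 7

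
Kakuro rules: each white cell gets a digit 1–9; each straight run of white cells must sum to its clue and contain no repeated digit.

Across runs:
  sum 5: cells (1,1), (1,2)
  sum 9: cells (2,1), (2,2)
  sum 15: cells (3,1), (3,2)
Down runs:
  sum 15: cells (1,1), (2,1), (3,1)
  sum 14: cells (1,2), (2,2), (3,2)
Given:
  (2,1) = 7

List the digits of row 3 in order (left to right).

6 9

(2,2) = 9 − 7 = 2 completes the 9 across.
Given what's placed, (3,1) must be 6 to fit the 15 across and 15 down.
(3,2) = 15 − 6 = 9 completes the 15 across.
(1,1) = 15 − 13 = 2 completes the 15 down.
(1,2) = 5 − 2 = 3 completes the 5 across.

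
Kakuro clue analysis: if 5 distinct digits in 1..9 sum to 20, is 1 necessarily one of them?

No

Counterexample: {2,3,4,5,6} sums to 20 without using 1.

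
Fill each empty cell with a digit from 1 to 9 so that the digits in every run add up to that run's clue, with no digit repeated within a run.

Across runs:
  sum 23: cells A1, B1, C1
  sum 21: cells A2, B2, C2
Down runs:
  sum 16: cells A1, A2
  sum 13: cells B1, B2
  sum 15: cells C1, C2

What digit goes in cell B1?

8

23 in 3 cells must be {6,8,9}; 16 in 2 cells must be {7,9}.
The 23 across and the 16 down share only 9, so A1 = 9.
A2 = 16 − 9 = 7 completes the 16 down.
Nothing is forced directly, so branch on B1, whose candidates are 6 or 8. If B1 = 6: that forces C1 = 8, after which B2 would have to be in {5,6,8,9} for the 21 across but in {7} for the 13 down — contradiction. So B1 = 8.
C1 = 23 − 17 = 6 completes the 23 across.
B2 = 13 − 8 = 5 completes the 13 down.
C2 = 21 − 12 = 9 completes the 21 across.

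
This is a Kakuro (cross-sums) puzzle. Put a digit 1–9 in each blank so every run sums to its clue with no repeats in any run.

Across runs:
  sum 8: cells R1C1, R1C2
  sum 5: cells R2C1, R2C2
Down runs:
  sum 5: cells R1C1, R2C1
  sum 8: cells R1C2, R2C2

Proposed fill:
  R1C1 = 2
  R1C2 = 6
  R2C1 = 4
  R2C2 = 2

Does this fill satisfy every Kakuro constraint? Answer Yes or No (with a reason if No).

No — the across run R2C1–R2C2 sums to 6, not 5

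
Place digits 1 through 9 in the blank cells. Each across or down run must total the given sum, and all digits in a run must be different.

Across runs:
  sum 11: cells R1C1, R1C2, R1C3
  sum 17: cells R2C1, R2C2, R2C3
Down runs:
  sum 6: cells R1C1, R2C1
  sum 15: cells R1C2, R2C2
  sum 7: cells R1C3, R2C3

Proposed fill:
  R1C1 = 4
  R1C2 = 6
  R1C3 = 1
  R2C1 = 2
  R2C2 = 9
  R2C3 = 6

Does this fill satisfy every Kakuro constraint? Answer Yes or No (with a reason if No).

Across: 4+6+1=11; 2+9+6=17. Down: 4+2=6; 6+9=15; 1+6=7. No digit repeats within any run.

Yes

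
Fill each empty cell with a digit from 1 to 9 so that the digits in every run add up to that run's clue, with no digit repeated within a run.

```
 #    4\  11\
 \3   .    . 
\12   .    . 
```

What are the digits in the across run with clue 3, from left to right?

3 in 2 cells must be {1,2}; 4 in 2 cells must be {1,3}.
The 3 across and the 4 down share only 1, so R1C1 = 1.
R1C2 = 3 − 1 = 2 completes the 3 across.
R2C1 = 4 − 1 = 3 completes the 4 down.
R2C2 = 12 − 3 = 9 completes the 12 across.

1 2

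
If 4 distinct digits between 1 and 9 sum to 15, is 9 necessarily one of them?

No

Counterexample: {1,2,4,8} sums to 15 without using 9.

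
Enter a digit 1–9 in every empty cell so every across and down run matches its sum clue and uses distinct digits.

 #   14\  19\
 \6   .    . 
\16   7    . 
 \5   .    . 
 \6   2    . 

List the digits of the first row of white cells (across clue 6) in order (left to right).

16 in 2 cells must be {7,9}.
R2C2 = 16 − 7 = 9 completes the 16 across.
R4C2 = 6 − 2 = 4 completes the 6 across.
Given what's placed, R3C2 must be 1 to fit the 5 across and 19 down.
R1C2 = 19 − 14 = 5 completes the 19 down.
R3C1 = 5 − 1 = 4 completes the 5 across.
R1C1 = 6 − 5 = 1 completes the 6 across.

1 5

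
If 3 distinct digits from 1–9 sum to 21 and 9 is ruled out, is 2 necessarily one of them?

The only way to make 21 from 3 distinct digits under that restriction is {6,7,8}, which does not contain 2.

No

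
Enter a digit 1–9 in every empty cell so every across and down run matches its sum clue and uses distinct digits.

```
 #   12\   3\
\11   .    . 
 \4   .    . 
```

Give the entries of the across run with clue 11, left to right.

4 in 2 cells must be {1,3}; 3 in 2 cells must be {1,2}.
The 11 across and the 3 down share only 2, so R1C2 = 2.
The 4 across and the 12 down share only 3, so R2C1 = 3.
R2C2 = 4 − 3 = 1 completes the 4 across.
R1C1 = 11 − 2 = 9 completes the 11 across.

9, 2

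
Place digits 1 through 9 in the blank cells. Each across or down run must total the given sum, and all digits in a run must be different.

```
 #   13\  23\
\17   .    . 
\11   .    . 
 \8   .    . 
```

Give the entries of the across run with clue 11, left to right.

17 in 2 cells must be {8,9}; 23 in 3 cells must be {6,8,9}.
The 8 across and the 23 down share only 6, so R3C2 = 6.
R3C1 = 8 − 6 = 2 completes the 8 across.
Given what's placed, R1C1 must be 8 to fit the 17 across and 13 down.
R1C2 = 17 − 8 = 9 completes the 17 across.
R2C1 = 13 − 10 = 3 completes the 13 down.
R2C2 = 11 − 3 = 8 completes the 11 across.

3, 8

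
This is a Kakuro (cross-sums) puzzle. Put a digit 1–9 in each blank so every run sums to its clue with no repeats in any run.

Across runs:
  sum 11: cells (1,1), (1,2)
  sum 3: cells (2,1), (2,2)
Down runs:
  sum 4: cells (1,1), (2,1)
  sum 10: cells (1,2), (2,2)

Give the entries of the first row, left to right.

3 in 2 cells must be {1,2}; 4 in 2 cells must be {1,3}.
The 11 across and the 4 down share only 3, so (1,1) = 3.
(1,2) = 11 − 3 = 8 completes the 11 across.
(2,1) = 4 − 3 = 1 completes the 4 down.
(2,2) = 3 − 1 = 2 completes the 3 across.

3 8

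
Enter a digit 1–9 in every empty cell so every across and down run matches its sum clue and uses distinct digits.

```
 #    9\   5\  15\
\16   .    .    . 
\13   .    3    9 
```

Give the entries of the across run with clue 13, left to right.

1 3 9

R1C2 = 5 − 3 = 2 completes the 5 down.
R1C3 = 15 − 9 = 6 completes the 15 down.
R2C1 = 13 − 12 = 1 completes the 13 across.
R1C1 = 16 − 8 = 8 completes the 16 across.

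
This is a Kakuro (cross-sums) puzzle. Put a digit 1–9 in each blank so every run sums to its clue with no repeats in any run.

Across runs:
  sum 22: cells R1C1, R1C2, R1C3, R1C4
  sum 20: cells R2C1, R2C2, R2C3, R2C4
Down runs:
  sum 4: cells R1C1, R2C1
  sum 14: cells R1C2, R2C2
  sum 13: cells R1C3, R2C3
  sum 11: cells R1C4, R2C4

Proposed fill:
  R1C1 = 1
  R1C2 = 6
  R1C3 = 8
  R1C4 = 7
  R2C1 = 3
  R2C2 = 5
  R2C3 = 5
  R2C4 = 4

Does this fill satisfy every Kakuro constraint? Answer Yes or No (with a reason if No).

No — the down run R1C2–R2C2 sums to 11, not 14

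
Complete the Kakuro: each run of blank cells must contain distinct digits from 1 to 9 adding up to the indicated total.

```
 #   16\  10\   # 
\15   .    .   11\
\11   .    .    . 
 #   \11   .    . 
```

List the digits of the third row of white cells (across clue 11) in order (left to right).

16 in 2 cells must be {7,9}.
The 11 across and the 16 down share only 7, so R2C1 = 7.
R2C3 = 3: the only remaining digit allowed by both the 11 across and the 11 down.
R3C3 = 11 − 3 = 8 completes the 11 down.
R1C1 = 16 − 7 = 9 completes the 16 down.
R1C2 = 15 − 9 = 6 completes the 15 across.
R2C2 = 11 − 10 = 1 completes the 11 across.
R3C2 = 11 − 8 = 3 completes the 11 across.

3 8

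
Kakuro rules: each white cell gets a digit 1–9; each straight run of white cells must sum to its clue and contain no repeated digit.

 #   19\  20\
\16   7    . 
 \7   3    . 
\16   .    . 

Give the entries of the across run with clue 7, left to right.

16 in 2 cells must be {7,9}.
R1C2 = 16 − 7 = 9 completes the 16 across.
R2C2 = 7 − 3 = 4 completes the 7 across.
R3C1 = 19 − 10 = 9 completes the 19 down.
R3C2 = 16 − 9 = 7 completes the 16 across.

3, 4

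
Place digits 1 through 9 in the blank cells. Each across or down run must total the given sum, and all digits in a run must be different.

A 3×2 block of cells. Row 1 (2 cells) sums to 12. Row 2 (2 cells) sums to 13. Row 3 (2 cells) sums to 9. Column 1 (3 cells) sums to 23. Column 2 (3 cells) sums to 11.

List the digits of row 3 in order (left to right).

8 1

23 in 3 cells must be {6,8,9}.
Nothing is forced directly, so branch on (1,1), whose candidates are 8 or 9. If (1,1) = 8: that forces (1,2) = 4, (3,1) = 6, after which (3,2) would have to be in {3} for the 9 across but in {1,2,5,6} for the 11 down — contradiction. So (1,1) = 9.
(1,2) = 12 − 9 = 3 completes the 12 across.
Nothing is forced directly, so branch on (2,1), whose candidates are 6 or 8. If (2,1) = 8: then (2,2) would have to be in {5} for the 13 across but in {1,2,6,7} for the 11 down — contradiction. So (2,1) = 6.
(2,2) = 13 − 6 = 7 completes the 13 across.
(3,1) = 23 − 15 = 8 completes the 23 down.
(3,2) = 9 − 8 = 1 completes the 9 across.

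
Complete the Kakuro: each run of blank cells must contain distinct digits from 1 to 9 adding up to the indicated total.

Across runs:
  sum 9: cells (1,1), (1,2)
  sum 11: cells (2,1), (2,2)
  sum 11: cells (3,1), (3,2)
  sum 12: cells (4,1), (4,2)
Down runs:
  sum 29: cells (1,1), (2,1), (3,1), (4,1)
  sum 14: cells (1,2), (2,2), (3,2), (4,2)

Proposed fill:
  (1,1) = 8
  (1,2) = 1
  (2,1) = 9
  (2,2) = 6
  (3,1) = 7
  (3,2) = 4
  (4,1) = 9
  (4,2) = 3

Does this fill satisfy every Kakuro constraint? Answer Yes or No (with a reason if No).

No — the down run (1,1)–(4,1) sums to 33, not 29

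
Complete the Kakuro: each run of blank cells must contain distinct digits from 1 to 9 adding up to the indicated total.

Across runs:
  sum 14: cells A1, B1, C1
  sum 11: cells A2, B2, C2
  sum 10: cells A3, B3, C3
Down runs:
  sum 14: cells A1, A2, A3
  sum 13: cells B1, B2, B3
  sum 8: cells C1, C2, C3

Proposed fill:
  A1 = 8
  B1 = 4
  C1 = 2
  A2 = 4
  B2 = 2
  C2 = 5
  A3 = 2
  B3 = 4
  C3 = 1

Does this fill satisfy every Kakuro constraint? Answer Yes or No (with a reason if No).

No — the across run A3–C3 sums to 7, not 10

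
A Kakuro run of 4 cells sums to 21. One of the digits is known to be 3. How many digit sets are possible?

5

4 distinct digits from 1–9 sum between 10 and 30.
Keeping only sets containing 3.
Enumerating: {1,3,8,9}, {2,3,7,9}, {3,4,5,9}, {3,4,6,8}, {3,5,6,7}.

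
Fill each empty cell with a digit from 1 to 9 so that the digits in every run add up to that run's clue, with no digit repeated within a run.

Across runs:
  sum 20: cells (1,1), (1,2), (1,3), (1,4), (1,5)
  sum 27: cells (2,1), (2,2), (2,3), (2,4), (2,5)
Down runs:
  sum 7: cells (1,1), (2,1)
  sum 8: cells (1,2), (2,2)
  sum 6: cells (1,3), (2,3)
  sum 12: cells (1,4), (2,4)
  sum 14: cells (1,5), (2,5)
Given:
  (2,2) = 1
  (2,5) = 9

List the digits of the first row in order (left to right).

(1,2) = 8 − 1 = 7 completes the 8 down.
(1,5) = 14 − 9 = 5 completes the 14 down.
Nothing is forced directly, so branch on (1,4), whose candidates are 3 or 4. If (1,4) = 3: then (2,4) would have to be in {2,3,4,5,6,7,8} for the 27 across but in {9} for the 12 down — contradiction. So (1,4) = 4.
Given what's placed, (1,3) must be 1 to fit the 20 across and 6 down.
(2,3) = 6 − 1 = 5 completes the 6 down.
(2,4) = 12 − 4 = 8 completes the 12 down.
(1,1) = 20 − 17 = 3 completes the 20 across.
(2,1) = 27 − 23 = 4 completes the 27 across.

3 7 1 4 5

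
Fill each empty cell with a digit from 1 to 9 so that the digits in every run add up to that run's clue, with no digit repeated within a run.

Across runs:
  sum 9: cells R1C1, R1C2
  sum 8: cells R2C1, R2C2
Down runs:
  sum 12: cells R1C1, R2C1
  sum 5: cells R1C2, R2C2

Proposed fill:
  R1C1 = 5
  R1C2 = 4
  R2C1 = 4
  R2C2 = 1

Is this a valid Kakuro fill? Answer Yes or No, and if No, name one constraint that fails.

No — the across run R2C1–R2C2 sums to 5, not 8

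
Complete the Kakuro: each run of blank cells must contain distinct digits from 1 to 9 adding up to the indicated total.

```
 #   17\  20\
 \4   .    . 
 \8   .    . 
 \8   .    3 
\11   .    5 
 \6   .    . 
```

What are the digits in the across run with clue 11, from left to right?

4 in 2 cells must be {1,3}.
Given what's placed, R1C2 must be 1 to fit the 4 across and 20 down.
R3C1 = 8 − 3 = 5 completes the 8 across.
R4C1 = 11 − 5 = 6 completes the 11 across.

6 5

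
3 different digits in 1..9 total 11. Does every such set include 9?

Counterexample: {1,2,8} sums to 11 without using 9.

No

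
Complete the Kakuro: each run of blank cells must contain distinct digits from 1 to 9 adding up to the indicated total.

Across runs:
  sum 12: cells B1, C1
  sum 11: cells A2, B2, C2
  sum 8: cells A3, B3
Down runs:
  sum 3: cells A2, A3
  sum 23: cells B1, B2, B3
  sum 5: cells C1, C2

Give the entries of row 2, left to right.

1 8 2

3 in 2 cells must be {1,2}; 23 in 3 cells must be {6,8,9}.
The 8 across and the 23 down share only 6, so B3 = 6.
B2 = 8: the only remaining digit allowed by both the 11 across and the 23 down.
A3 = 8 − 6 = 2 completes the 8 across.
B1 = 23 − 14 = 9 completes the 23 down.
C1 = 12 − 9 = 3 completes the 12 across.
A2 = 3 − 2 = 1 completes the 3 down.
C2 = 11 − 9 = 2 completes the 11 across.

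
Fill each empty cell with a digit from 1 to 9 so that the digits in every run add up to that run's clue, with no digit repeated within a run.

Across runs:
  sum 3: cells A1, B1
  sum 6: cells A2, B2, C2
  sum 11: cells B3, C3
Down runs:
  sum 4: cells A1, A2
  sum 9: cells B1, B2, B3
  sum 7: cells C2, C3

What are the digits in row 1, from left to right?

3 in 2 cells must be {1,2}; 6 in 3 cells must be {1,2,3}; 4 in 2 cells must be {1,3}.
The 3 across and the 4 down share only 1, so A1 = 1.
B1 = 3 − 1 = 2 completes the 3 across.
A2 = 4 − 1 = 3 completes the 4 down.
B2 = 1: the only remaining digit allowed by both the 6 across and the 9 down.
C2 = 6 − 4 = 2 completes the 6 across.
B3 = 9 − 3 = 6 completes the 9 down.
C3 = 11 − 6 = 5 completes the 11 across.

1, 2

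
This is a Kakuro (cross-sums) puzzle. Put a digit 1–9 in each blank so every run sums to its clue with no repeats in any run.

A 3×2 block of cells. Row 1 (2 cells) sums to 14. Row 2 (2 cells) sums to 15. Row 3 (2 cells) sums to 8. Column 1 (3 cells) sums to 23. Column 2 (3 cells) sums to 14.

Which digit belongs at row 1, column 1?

9

23 in 3 cells must be {6,8,9}.
The 8 across and the 23 down share only 6, so (3,1) = 6.
(3,2) = 8 − 6 = 2 completes the 8 across.
Nothing is forced directly, so branch on (1,1), whose candidates are 8 or 9. If (1,1) = 8: then (1,2) would have to be in {6} for the 14 across but in {3,4,5,7,8,9} for the 14 down — contradiction. So (1,1) = 9.
(1,2) = 14 − 9 = 5 completes the 14 across.
(2,1) = 23 − 15 = 8 completes the 23 down.
(2,2) = 15 − 8 = 7 completes the 15 across.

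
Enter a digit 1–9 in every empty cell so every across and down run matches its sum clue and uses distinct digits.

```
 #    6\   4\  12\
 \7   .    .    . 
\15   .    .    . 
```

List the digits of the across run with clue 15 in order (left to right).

4 3 8

7 in 3 cells must be {1,2,4}; 4 in 2 cells must be {1,3}.
The 7 across and the 4 down share only 1, so R1C2 = 1.
Given what's placed, R1C3 must be 4 to fit the 7 across and 12 down.
R2C2 = 4 − 1 = 3 completes the 4 down.
R2C3 = 12 − 4 = 8 completes the 12 down.
R1C1 = 7 − 5 = 2 completes the 7 across.
R2C1 = 15 − 11 = 4 completes the 15 across.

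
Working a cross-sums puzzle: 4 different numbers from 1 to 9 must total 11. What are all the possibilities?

4 distinct digits from 1–9 sum between 10 and 30.
Only one set works: {1,2,3,5}.

{1,2,3,5}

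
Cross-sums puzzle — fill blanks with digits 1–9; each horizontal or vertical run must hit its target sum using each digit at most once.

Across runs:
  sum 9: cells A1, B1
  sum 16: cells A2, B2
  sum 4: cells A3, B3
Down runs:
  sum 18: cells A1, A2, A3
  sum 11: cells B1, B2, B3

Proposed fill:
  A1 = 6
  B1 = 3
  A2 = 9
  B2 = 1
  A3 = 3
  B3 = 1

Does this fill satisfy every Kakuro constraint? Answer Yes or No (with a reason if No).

No — the down run B1–B3 sums to 5, not 11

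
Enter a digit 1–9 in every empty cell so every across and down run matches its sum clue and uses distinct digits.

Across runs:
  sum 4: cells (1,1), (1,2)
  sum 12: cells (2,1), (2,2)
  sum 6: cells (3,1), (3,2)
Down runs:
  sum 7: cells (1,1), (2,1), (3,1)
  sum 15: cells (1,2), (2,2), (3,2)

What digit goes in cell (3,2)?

4 in 2 cells must be {1,3}; 7 in 3 cells must be {1,2,4}.
The 4 across and the 7 down share only 1, so (1,1) = 1.
(1,2) = 4 − 1 = 3 completes the 4 across.
Given what's placed, (2,1) must be 4 to fit the 12 across and 7 down.
(2,2) = 12 − 4 = 8 completes the 12 across.
(3,1) = 7 − 5 = 2 completes the 7 down.
(3,2) = 6 − 2 = 4 completes the 6 across.

4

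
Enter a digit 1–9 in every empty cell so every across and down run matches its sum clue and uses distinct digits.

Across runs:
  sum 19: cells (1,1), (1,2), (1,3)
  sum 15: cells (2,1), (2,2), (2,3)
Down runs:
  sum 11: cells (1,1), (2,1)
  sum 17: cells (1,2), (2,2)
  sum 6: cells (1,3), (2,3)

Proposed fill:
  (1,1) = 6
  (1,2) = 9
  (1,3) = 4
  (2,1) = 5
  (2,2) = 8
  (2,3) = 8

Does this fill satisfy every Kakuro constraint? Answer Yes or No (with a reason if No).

No — the down run (1,3)–(2,3) sums to 12, not 6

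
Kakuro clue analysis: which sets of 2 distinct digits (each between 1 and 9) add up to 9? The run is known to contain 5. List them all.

2 distinct digits from 1–9 sum between 3 and 17.
Keeping only sets containing 5.
Only one set works: {4,5}.

{4,5}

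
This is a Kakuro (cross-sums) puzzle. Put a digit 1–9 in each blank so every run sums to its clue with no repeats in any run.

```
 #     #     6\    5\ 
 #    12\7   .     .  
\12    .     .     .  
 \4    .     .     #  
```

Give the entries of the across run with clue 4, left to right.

4 in 2 cells must be {1,3}; 6 in 3 cells must be {1,2,3}.
The 4 across and the 12 down share only 3, so R3C1 = 3.
R3C2 = 4 − 3 = 1 completes the 4 across.
R2C1 = 12 − 3 = 9 completes the 12 down.
R2C2 = 2: the only remaining digit allowed by both the 12 across and the 6 down.
R2C3 = 12 − 11 = 1 completes the 12 across.
R1C2 = 6 − 3 = 3 completes the 6 down.
R1C3 = 7 − 3 = 4 completes the 7 across.

3 1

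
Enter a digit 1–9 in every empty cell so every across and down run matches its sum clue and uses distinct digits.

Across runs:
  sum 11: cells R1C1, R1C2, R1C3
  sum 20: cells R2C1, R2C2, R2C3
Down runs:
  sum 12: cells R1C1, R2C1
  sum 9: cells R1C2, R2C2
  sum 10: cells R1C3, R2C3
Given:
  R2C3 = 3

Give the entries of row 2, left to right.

R1C3 = 10 − 3 = 7 completes the 10 down.
R2C2 = 8: the only remaining digit allowed by both the 20 across and the 9 down.
R1C1 = 3: the only remaining digit allowed by both the 11 across and the 12 down.
R1C2 = 11 − 10 = 1 completes the 11 across.
R2C1 = 20 − 11 = 9 completes the 20 across.

9 8 3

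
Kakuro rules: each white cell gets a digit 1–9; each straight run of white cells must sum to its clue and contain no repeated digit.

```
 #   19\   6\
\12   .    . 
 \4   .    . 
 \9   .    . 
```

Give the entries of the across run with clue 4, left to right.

3, 1

4 in 2 cells must be {1,3}; 6 in 3 cells must be {1,2,3}.
The 12 across and the 6 down share only 3, so R1C2 = 3.
The 4 across and the 19 down share only 3, so R2C1 = 3.
R2C2 = 4 − 3 = 1 completes the 4 across.
R3C1 = 7: the only remaining digit allowed by both the 9 across and the 19 down.
R3C2 = 9 − 7 = 2 completes the 9 across.
R1C1 = 12 − 3 = 9 completes the 12 across.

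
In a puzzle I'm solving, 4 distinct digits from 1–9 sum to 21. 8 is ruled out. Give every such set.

{1,4,7,9}; {1,5,6,9}; {2,3,7,9}; {2,4,6,9}; {3,4,5,9}; {3,5,6,7}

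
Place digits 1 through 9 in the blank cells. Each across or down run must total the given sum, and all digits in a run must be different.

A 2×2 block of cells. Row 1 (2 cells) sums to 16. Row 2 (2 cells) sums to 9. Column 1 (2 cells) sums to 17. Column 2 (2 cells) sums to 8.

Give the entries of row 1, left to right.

9, 7

16 in 2 cells must be {7,9}; 17 in 2 cells must be {8,9}.
The 16 across and the 17 down share only 9, so (1,1) = 9.
(1,2) = 16 − 9 = 7 completes the 16 across.
(2,1) = 17 − 9 = 8 completes the 17 down.
(2,2) = 9 − 8 = 1 completes the 9 across.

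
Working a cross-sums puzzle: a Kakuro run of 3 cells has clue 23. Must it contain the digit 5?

The only way to make 23 from 3 distinct digits is {6,8,9}, which does not contain 5.

No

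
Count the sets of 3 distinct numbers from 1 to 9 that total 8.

2

3 distinct digits from 1–9 sum between 6 and 24.
Enumerating: {1,2,5}, {1,3,4}.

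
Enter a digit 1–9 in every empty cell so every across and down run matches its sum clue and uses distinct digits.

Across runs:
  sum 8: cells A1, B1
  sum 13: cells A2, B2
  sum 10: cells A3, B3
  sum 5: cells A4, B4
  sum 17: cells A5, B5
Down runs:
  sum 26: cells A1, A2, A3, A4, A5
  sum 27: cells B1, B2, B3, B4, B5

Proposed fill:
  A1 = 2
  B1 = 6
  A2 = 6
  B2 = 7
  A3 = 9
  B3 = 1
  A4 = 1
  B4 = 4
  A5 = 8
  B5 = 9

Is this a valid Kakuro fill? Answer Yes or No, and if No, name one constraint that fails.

Across: 2+6=8; 6+7=13; 9+1=10; 1+4=5; 8+9=17. Down: 2+6+9+1+8=26; 6+7+1+4+9=27. No digit repeats within any run.

Yes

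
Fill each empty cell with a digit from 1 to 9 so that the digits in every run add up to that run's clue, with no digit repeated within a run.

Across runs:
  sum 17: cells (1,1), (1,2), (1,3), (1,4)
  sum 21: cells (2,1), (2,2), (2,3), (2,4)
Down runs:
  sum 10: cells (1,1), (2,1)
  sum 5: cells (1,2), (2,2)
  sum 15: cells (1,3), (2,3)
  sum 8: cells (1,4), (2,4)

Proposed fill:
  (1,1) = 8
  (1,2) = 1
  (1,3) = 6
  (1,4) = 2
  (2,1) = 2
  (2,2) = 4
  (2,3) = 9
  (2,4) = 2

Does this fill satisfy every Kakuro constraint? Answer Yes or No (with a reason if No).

No — the down run (1,4)–(2,4) sums to 4, not 8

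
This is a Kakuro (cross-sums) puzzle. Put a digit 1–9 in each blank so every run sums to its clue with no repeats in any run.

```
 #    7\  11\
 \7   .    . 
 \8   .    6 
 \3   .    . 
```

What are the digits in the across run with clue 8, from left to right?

3 in 2 cells must be {1,2}; 7 in 3 cells must be {1,2,4}.
R2C1 = 8 − 6 = 2 completes the 8 across.
Given what's placed, R3C1 must be 1 to fit the 3 across and 7 down.
R3C2 = 3 − 1 = 2 completes the 3 across.
R1C1 = 7 − 3 = 4 completes the 7 down.
R1C2 = 7 − 4 = 3 completes the 7 across.

2 6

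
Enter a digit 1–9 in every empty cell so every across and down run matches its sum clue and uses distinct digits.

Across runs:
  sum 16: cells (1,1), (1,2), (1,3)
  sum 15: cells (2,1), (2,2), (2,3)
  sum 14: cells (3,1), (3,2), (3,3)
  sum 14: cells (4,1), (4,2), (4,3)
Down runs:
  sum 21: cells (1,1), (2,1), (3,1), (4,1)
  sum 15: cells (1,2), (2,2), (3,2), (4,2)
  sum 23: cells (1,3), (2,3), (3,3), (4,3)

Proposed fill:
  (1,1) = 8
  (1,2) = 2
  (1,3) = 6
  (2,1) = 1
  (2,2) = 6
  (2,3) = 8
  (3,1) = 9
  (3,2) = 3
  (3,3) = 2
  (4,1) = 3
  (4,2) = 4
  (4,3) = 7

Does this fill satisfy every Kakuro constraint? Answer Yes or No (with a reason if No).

Yes

Across: 8+2+6=16; 1+6+8=15; 9+3+2=14; 3+4+7=14. Down: 8+1+9+3=21; 2+6+3+4=15; 6+8+2+7=23. No digit repeats within any run.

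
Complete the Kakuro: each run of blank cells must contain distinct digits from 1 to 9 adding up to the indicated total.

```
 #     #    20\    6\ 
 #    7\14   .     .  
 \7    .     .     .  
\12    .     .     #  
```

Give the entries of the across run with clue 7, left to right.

7 in 3 cells must be {1,2,4}.
The 14 across and the 6 down share only 5, so R1C3 = 5.
Intersecting the 7 across with the 20 down forces R2C2 = 4.
R2C3 = 6 − 5 = 1 completes the 6 down.
R1C2 = 14 − 5 = 9 completes the 14 across.
R2C1 = 7 − 5 = 2 completes the 7 across.
R3C1 = 7 − 2 = 5 completes the 7 down.
R3C2 = 12 − 5 = 7 completes the 12 across.

2 4 1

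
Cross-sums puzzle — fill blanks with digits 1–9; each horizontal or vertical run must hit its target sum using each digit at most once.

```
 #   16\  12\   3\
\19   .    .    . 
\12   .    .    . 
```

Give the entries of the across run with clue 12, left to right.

16 in 2 cells must be {7,9}; 3 in 2 cells must be {1,2}.
The 19 across and the 3 down share only 2, so R1C3 = 2.
R2C3 = 3 − 2 = 1 completes the 3 down.
Given what's placed, R1C1 must be 9 to fit the 19 across and 16 down.
R1C2 = 19 − 11 = 8 completes the 19 across.
R2C1 = 16 − 9 = 7 completes the 16 down.
R2C2 = 12 − 8 = 4 completes the 12 across.

7 4 1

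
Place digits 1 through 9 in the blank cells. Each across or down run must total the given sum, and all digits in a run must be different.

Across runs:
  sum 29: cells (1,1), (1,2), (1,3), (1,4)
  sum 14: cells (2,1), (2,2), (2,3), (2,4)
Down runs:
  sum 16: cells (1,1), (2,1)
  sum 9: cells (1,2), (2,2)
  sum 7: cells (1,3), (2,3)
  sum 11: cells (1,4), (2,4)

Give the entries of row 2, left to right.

29 in 4 cells must be {5,7,8,9}; 16 in 2 cells must be {7,9}.
Only 5 fits (1,3) under both its across sum 29 and down sum 7.
The 14 across and the 16 down share only 7, so (2,1) = 7.
(2,3) = 7 − 5 = 2 completes the 7 down.
(2,4) = 4: the only remaining digit allowed by both the 14 across and the 11 down.
(1,1) = 16 − 7 = 9 completes the 16 down.
(1,4) = 11 − 4 = 7 completes the 11 down.
(2,2) = 14 − 13 = 1 completes the 14 across.

7 1 2 4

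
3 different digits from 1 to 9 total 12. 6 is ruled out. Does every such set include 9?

No

Counterexample: {1,3,8} sums to 12 under that restriction without using 9.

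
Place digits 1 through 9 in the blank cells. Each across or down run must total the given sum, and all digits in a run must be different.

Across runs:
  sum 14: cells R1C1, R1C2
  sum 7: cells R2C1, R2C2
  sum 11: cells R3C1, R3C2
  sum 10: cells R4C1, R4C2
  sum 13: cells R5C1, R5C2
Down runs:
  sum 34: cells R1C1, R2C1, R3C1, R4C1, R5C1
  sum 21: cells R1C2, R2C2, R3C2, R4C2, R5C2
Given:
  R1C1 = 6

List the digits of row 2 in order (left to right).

4, 3

34 in 5 cells must be {4,6,7,8,9}.
R1C2 = 14 − 6 = 8 completes the 14 across.
R2C1 = 4: the only remaining digit allowed by both the 7 across and the 34 down.
R2C2 = 7 − 4 = 3 completes the 7 across.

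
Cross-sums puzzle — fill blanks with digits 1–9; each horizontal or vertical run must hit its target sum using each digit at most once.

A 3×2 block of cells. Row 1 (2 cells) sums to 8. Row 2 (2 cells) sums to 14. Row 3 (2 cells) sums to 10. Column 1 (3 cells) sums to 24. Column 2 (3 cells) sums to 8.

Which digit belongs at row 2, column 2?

5

24 in 3 cells must be {7,8,9}.
The 8 across and the 24 down share only 7, so (1,1) = 7.
(1,2) = 8 − 7 = 1 completes the 8 across.
Given what's placed, (2,2) must be 5 to fit the 14 across and 8 down.
(3,2) = 8 − 6 = 2 completes the 8 down.
(2,1) = 14 − 5 = 9 completes the 14 across.
(3,1) = 10 − 2 = 8 completes the 10 across.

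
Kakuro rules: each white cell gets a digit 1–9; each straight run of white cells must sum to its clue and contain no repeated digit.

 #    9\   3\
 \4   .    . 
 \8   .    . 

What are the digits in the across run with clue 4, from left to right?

3 1

4 in 2 cells must be {1,3}; 3 in 2 cells must be {1,2}.
The 4 across and the 3 down share only 1, so R1C2 = 1.
R2C2 = 3 − 1 = 2 completes the 3 down.
R1C1 = 4 − 1 = 3 completes the 4 across.
R2C1 = 8 − 2 = 6 completes the 8 across.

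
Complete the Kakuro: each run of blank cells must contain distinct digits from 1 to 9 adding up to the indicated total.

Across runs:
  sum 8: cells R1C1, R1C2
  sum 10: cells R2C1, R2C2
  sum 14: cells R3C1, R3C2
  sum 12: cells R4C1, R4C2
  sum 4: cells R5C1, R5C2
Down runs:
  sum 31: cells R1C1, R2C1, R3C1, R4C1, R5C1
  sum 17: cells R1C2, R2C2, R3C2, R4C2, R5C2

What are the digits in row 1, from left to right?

6 2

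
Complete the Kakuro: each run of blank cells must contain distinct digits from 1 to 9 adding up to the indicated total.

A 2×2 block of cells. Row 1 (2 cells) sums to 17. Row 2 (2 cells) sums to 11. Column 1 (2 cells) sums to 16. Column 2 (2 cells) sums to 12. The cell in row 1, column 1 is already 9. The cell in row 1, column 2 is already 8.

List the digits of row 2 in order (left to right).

17 in 2 cells must be {8,9}; 16 in 2 cells must be {7,9}.
(2,1) = 16 − 9 = 7 completes the 16 down.
(2,2) = 11 − 7 = 4 completes the 11 across.

7, 4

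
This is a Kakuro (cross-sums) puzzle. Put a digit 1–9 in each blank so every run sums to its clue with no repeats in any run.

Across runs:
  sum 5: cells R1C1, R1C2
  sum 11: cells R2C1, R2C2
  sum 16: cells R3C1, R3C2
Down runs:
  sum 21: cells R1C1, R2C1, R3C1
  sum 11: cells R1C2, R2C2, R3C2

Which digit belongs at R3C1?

9

16 in 2 cells must be {7,9}.
The 5 across and the 21 down share only 4, so R1C1 = 4.
R1C2 = 5 − 4 = 1 completes the 5 across.
Given what's placed, R3C1 must be 9 to fit the 16 across and 21 down.
R3C2 = 16 − 9 = 7 completes the 16 across.
R2C1 = 21 − 13 = 8 completes the 21 down.
R2C2 = 11 − 8 = 3 completes the 11 across.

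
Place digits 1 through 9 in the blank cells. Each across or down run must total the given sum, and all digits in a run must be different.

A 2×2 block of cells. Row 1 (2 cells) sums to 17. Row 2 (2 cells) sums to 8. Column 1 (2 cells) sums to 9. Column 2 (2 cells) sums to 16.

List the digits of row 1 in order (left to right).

17 in 2 cells must be {8,9}; 16 in 2 cells must be {7,9}.
The 17 across and the 9 down share only 8, so (1,1) = 8.
(1,2) = 17 − 8 = 9 completes the 17 across.
(2,1) = 9 − 8 = 1 completes the 9 down.
(2,2) = 8 − 1 = 7 completes the 8 across.

8, 9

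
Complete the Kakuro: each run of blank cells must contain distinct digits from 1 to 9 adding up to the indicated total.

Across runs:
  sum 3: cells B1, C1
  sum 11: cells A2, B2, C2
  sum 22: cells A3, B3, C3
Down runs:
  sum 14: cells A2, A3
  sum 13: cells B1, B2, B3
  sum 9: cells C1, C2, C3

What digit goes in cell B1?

2

3 in 2 cells must be {1,2}.
Nothing is forced directly, so branch on C3, whose candidates are 5 or 6. If C3 = 5: that forces C1 = 1, C2 = 3, B1 = 2, A2 = 6, after which B2 would have to be in {2} for the 11 across but in {3,4,5,6,7,8} for the 13 down — contradiction. So C3 = 6.
Given what's placed, A3 must be 9 to fit the 22 across and 14 down.
B3 = 22 − 15 = 7 completes the 22 across.
A2 = 14 − 9 = 5 completes the 14 down.
C2 = 2: the only remaining digit allowed by both the 11 across and the 9 down.
C1 = 9 − 8 = 1 completes the 9 down.
B2 = 11 − 7 = 4 completes the 11 across.
B1 = 3 − 1 = 2 completes the 3 across.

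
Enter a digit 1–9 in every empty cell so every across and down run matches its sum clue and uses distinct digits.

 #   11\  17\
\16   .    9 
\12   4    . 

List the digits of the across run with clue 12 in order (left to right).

4 8

16 in 2 cells must be {7,9}; 17 in 2 cells must be {8,9}.
R1C1 = 16 − 9 = 7 completes the 16 across.
R2C2 = 12 − 4 = 8 completes the 12 across.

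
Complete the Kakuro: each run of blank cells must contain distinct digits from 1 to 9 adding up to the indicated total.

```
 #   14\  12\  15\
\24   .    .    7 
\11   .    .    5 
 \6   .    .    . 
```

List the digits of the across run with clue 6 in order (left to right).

24 in 3 cells must be {7,8,9}; 6 in 3 cells must be {1,2,3}.
R3C3 = 15 − 12 = 3 completes the 15 down.
Nothing is forced directly, so branch on R2C2, whose candidates are 2 or 4. If R2C2 = 4: then R1C2 would have to be in {8,9} for the 24 across but in {1,2,3,5,6,7} for the 12 down — contradiction. So R2C2 = 2.
Given what's placed, R1C2 must be 9 to fit the 24 across and 12 down.
R2C1 = 11 − 7 = 4 completes the 11 across.
R3C2 = 12 − 11 = 1 completes the 12 down.
R1C1 = 24 − 16 = 8 completes the 24 across.
R3C1 = 6 − 4 = 2 completes the 6 across.

2 1 3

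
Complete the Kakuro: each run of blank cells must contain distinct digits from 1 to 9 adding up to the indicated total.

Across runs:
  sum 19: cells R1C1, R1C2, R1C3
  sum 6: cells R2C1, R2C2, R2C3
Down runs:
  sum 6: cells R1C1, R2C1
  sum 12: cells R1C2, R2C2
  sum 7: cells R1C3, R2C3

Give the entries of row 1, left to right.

4, 9, 6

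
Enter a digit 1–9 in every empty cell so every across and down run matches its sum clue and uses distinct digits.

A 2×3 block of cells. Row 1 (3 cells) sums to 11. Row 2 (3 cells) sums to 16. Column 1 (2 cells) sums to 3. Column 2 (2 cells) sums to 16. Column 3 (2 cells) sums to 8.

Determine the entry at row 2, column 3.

3 in 2 cells must be {1,2}; 16 in 2 cells must be {7,9}.
The 11 across and the 16 down share only 7, so (1,2) = 7.
(2,2) = 16 − 7 = 9 completes the 16 down.
Given what's placed, (1,1) must be 1 to fit the 11 across and 3 down.
(1,3) = 11 − 8 = 3 completes the 11 across.
(2,1) = 3 − 1 = 2 completes the 3 down.
(2,3) = 16 − 11 = 5 completes the 16 across.

5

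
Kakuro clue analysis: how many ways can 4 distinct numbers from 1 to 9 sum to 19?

4 distinct digits from 1–9 sum between 10 and 30.

11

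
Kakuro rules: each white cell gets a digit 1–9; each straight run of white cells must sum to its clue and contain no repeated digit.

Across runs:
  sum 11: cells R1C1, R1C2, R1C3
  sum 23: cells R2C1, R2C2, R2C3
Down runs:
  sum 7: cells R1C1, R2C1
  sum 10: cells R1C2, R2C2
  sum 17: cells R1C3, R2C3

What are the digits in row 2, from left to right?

23 in 3 cells must be {6,8,9}; 17 in 2 cells must be {8,9}.
The 11 across and the 17 down share only 8, so R1C3 = 8.
The 23 across and the 7 down share only 6, so R2C1 = 6.
R2C3 = 17 − 8 = 9 completes the 17 down.
R1C1 = 7 − 6 = 1 completes the 7 down.
R1C2 = 11 − 9 = 2 completes the 11 across.
R2C2 = 23 − 15 = 8 completes the 23 across.

6, 8, 9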